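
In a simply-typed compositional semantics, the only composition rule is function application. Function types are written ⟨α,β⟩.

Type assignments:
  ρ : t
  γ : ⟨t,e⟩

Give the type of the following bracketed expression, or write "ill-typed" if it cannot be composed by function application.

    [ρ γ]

[ρ γ]: ⟨t,e⟩ applied to t yields e.

e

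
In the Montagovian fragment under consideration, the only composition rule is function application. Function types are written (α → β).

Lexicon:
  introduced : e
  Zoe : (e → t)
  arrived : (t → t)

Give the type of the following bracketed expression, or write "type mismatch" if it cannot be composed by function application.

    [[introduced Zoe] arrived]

[introduced Zoe] — Zoe of type (e → t) combines with introduced of type e: type t.
[[introduced Zoe] arrived] — arrived of type (t → t) combines with [introduced Zoe] of type t: type t.

t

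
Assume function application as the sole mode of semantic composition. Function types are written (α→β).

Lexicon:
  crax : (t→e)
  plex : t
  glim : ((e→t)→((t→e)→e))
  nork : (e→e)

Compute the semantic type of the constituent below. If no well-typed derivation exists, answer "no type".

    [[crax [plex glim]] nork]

At [plex glim]: neither t nor ((e→t)→((t→e)→e)) can take the other as argument; the node is ill-typed.

no type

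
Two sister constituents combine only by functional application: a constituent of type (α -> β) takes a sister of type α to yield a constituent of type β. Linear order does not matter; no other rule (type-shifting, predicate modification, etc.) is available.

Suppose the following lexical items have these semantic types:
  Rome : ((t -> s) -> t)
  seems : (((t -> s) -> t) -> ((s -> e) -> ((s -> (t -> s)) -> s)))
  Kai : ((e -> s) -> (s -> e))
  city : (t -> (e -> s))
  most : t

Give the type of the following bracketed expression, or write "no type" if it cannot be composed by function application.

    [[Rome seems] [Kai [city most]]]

[Rome seems]: (((t -> s) -> t) -> ((s -> e) -> ((s -> (t -> s)) -> s))) applied to ((t -> s) -> t) yields ((s -> e) -> ((s -> (t -> s)) -> s)).
[city most]: (t -> (e -> s)) applied to t yields (e -> s).
[Kai [city most]]: ((e -> s) -> (s -> e)) applied to (e -> s) yields (s -> e).
[[Rome seems] [Kai [city most]]]: ((s -> e) -> ((s -> (t -> s)) -> s)) applied to (s -> e) yields ((s -> (t -> s)) -> s).

((s -> (t -> s)) -> s)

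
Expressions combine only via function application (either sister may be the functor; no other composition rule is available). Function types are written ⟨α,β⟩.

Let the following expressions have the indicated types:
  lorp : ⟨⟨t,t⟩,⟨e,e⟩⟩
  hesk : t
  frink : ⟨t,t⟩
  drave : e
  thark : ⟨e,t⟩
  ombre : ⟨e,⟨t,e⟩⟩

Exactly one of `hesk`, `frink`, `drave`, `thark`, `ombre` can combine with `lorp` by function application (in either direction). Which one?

frink

hesk : t — does not combine with lorp.
frink — combines: lorp : ⟨⟨t,t⟩,⟨e,e⟩⟩ takes frink : ⟨t,t⟩ as argument, giving ⟨e,e⟩.
drave : e — does not combine with lorp.
thark : ⟨e,t⟩ — does not combine with lorp.
ombre : ⟨e,⟨t,e⟩⟩ — does not combine with lorp.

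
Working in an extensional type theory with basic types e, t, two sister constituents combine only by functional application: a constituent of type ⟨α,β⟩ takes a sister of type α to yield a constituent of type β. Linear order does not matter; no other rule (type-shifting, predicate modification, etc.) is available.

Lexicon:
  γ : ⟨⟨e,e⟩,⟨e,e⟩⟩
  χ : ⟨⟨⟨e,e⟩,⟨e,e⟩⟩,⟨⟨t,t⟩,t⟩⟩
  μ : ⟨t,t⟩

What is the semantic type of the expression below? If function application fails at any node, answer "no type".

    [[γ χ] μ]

[γ χ]: χ is ⟨⟨⟨e,e⟩,⟨e,e⟩⟩,⟨⟨t,t⟩,t⟩⟩, γ is ⟨⟨e,e⟩,⟨e,e⟩⟩; result ⟨⟨t,t⟩,t⟩.
[[γ χ] μ]: [γ χ] is ⟨⟨t,t⟩,t⟩, μ is ⟨t,t⟩; result t.

t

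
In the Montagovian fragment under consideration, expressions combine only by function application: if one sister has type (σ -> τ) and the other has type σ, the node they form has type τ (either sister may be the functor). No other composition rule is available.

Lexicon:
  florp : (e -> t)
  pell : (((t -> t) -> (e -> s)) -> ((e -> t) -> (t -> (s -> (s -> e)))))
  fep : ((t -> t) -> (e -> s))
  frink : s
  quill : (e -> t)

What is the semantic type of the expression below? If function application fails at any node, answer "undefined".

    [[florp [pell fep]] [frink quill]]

[pell fep] — pell of type (((t -> t) -> (e -> s)) -> ((e -> t) -> (t -> (s -> (s -> e))))) combines with fep of type ((t -> t) -> (e -> s)): type ((e -> t) -> (t -> (s -> (s -> e)))).
[florp [pell fep]] — [pell fep] of type ((e -> t) -> (t -> (s -> (s -> e)))) combines with florp of type (e -> t): type (t -> (s -> (s -> e))).
[frink quill]: s and (e -> t) cannot combine by function application — type clash.

undefined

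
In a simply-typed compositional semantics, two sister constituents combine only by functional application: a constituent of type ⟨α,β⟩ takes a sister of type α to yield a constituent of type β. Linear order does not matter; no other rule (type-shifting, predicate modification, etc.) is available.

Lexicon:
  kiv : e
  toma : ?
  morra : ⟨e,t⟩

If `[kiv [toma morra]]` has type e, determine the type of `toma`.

At [kiv [toma morra]] (required: e): kiv is e, which is not a function with range e; hence [toma morra] is the functor — type ⟨e,e⟩.
At [toma morra] (required: ⟨e,e⟩): morra is ⟨e,t⟩, which is not a function with range ⟨e,e⟩; hence toma is the functor — type ⟨⟨e,t⟩,⟨e,e⟩⟩.

⟨⟨e,t⟩,⟨e,e⟩⟩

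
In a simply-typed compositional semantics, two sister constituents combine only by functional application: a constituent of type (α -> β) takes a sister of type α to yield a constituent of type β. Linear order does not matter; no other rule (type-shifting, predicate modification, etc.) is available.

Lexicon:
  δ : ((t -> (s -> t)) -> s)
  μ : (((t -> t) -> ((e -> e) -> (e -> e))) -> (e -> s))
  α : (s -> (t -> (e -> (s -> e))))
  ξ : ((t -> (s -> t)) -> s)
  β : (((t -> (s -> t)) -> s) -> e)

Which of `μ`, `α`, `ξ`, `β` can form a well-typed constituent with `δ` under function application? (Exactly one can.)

μ : (((t -> t) -> ((e -> e) -> (e -> e))) -> (e -> s)) — δ needs (t -> (s -> t)); μ needs ((t -> t) -> ((e -> e) -> (e -> e))); neither fits.
α : (s -> (t -> (e -> (s -> e)))) — δ needs (t -> (s -> t)); α needs s; neither fits.
ξ : ((t -> (s -> t)) -> s) — δ needs (t -> (s -> t)); ξ needs (t -> (s -> t)); neither fits.
β — combines: β : (((t -> (s -> t)) -> s) -> e) takes δ : ((t -> (s -> t)) -> s) as argument, giving e.

β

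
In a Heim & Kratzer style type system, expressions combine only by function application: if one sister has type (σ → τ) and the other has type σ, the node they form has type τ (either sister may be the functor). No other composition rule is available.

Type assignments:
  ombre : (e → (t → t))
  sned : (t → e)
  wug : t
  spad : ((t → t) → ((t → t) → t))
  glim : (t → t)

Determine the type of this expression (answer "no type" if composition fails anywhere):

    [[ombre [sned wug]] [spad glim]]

t

[sned wug]: functor sned : (t → e), argument wug : t; result e.
[ombre [sned wug]]: functor ombre : (e → (t → t)), argument [sned wug] : e; result (t → t).
[spad glim]: functor spad : ((t → t) → ((t → t) → t)), argument glim : (t → t); result ((t → t) → t).
[[ombre [sned wug]] [spad glim]]: functor [spad glim] : ((t → t) → t), argument [ombre [sned wug]] : (t → t); result t.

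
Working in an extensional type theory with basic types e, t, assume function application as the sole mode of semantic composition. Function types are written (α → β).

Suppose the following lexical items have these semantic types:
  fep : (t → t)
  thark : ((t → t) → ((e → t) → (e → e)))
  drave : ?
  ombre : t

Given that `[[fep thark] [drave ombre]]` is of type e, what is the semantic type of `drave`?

[[fep thark] [drave ombre]] must have type e. The sister [fep thark] has type ((e → t) → (e → e)); that is not a function onto e, so [drave ombre] must be the functor, of type (((e → t) → (e → e)) → e).
[drave ombre] must have type (((e → t) → (e → e)) → e). The sister ombre has type t; that is not a function onto (((e → t) → (e → e)) → e), so drave must be the functor, of type (t → (((e → t) → (e → e)) → e)).

(t → (((e → t) → (e → e)) → e))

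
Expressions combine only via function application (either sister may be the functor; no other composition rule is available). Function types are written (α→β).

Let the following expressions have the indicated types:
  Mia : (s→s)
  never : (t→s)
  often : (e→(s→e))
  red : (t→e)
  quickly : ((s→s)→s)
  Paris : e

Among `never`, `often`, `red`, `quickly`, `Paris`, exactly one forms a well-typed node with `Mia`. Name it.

quickly

never : (t→s) — Mia needs s; never needs t; neither fits.
often : (e→(s→e)) — Mia needs s; often needs e; neither fits.
red : (t→e) — Mia needs s; red needs t; neither fits.
quickly — combines: quickly : ((s→s)→s) takes Mia : (s→s) as argument, giving s.
Paris : e — Mia needs s; Paris needs nothing (atomic); neither fits.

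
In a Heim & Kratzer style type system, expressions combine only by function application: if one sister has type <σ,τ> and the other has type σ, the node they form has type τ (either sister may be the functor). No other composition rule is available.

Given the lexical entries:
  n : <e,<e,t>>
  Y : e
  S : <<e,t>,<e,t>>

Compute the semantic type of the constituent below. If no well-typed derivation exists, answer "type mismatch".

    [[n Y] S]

[n Y]: functor n : <e,<e,t>>, argument Y : e; result <e,t>.
[[n Y] S]: functor S : <<e,t>,<e,t>>, argument [n Y] : <e,t>; result <e,t>.

<e,t>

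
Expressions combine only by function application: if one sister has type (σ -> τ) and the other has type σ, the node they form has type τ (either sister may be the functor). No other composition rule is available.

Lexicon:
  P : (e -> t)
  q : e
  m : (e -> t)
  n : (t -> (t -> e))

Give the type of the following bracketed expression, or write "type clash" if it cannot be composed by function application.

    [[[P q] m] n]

type clash

[P q]: (e -> t) applied to e yields t.
[[P q] m]: t with (e -> t) — neither is a function whose domain matches the other; composition fails here.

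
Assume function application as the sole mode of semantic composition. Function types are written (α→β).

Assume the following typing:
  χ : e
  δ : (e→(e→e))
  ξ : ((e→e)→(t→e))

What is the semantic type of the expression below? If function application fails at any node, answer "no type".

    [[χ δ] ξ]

(t→e)

[χ δ]: functor δ : (e→(e→e)), argument χ : e; result (e→e).
[[χ δ] ξ]: functor ξ : ((e→e)→(t→e)), argument [χ δ] : (e→e); result (t→e).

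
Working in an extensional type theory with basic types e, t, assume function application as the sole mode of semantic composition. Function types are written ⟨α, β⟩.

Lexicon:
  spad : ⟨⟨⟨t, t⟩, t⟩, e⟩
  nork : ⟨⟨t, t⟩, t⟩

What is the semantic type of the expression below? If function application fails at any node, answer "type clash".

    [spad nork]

e

At [spad nork], spad : ⟨⟨⟨t, t⟩, t⟩, e⟩ takes nork : ⟨⟨t, t⟩, t⟩, giving e.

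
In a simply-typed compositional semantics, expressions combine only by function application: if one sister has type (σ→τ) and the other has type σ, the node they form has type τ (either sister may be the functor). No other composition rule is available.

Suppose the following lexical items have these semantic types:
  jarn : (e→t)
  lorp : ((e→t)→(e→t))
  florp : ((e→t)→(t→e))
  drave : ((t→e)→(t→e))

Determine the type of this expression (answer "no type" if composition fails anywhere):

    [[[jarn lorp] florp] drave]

(t→e)

[jarn lorp]: ((e→t)→(e→t)) applied to (e→t) yields (e→t).
[[jarn lorp] florp]: ((e→t)→(t→e)) applied to (e→t) yields (t→e).
[[[jarn lorp] florp] drave]: ((t→e)→(t→e)) applied to (t→e) yields (t→e).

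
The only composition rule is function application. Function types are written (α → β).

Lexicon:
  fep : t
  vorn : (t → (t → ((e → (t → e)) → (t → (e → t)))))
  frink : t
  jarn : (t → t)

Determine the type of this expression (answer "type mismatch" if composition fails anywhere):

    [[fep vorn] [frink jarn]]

((e → (t → e)) → (t → (e → t)))

[fep vorn] — vorn of type (t → (t → ((e → (t → e)) → (t → (e → t))))) combines with fep of type t: type (t → ((e → (t → e)) → (t → (e → t)))).
[frink jarn] — jarn of type (t → t) combines with frink of type t: type t.
[[fep vorn] [frink jarn]] — [fep vorn] of type (t → ((e → (t → e)) → (t → (e → t)))) combines with [frink jarn] of type t: type ((e → (t → e)) → (t → (e → t))).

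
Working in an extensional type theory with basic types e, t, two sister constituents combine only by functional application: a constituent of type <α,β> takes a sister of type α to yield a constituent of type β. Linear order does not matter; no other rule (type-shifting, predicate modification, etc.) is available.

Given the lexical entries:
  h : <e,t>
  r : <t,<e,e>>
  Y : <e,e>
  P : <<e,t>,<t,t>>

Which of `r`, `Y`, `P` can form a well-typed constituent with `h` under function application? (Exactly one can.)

r : <t,<e,e>> — does not combine with h.
Y : <e,e> — does not combine with h.
P — combines: P : <<e,t>,<t,t>> takes h : <e,t> as argument, giving <t,t>.

P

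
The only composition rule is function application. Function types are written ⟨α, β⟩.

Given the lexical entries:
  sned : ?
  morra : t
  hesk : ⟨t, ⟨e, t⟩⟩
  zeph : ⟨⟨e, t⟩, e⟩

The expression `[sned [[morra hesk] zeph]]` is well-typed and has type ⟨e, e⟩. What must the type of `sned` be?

⟨e, ⟨e, e⟩⟩

For [sned [[morra hesk] zeph]] to have type ⟨e, e⟩ with [[morra hesk] zeph] of type e, sned must be the function: sned : ⟨e, ⟨e, e⟩⟩.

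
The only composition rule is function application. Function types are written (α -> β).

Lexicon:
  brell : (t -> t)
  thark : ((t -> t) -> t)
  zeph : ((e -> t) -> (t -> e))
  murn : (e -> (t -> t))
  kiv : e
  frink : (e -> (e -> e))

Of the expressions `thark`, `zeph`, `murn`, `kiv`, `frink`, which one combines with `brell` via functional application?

thark

thark — combines: thark : ((t -> t) -> t) takes brell : (t -> t) as argument, giving t.
zeph : ((e -> t) -> (t -> e)) — no; brell wants t, and zeph wants (e -> t).
murn : (e -> (t -> t)) — no; brell wants t, and murn wants e.
kiv : e — no; brell wants t, and kiv wants nothing (atomic).
frink : (e -> (e -> e)) — no; brell wants t, and frink wants e.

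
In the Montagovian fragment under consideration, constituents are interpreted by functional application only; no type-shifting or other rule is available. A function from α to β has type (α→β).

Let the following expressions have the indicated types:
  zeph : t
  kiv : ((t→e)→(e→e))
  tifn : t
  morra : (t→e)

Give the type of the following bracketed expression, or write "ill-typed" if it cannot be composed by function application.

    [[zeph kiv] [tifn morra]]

ill-typed

[zeph kiv]: t and ((t→e)→(e→e)) cannot combine by function application — type clash.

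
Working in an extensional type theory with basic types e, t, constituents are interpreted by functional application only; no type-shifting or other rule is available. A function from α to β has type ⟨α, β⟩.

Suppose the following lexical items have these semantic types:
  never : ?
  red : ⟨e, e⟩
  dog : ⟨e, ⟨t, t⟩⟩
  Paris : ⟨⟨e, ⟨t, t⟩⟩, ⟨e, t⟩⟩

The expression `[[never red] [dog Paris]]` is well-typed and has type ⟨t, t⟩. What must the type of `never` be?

⟨⟨e, e⟩, ⟨⟨e, t⟩, ⟨t, t⟩⟩⟩

[[never red] [dog Paris]] is required to be ⟨t, t⟩. [dog Paris] : ⟨e, t⟩ cannot yield ⟨t, t⟩ as functor, so [never red] : ⟨⟨e, t⟩, ⟨t, t⟩⟩.
[never red] is required to be ⟨⟨e, t⟩, ⟨t, t⟩⟩. red : ⟨e, e⟩ cannot yield ⟨⟨e, t⟩, ⟨t, t⟩⟩ as functor, so never : ⟨⟨e, e⟩, ⟨⟨e, t⟩, ⟨t, t⟩⟩⟩.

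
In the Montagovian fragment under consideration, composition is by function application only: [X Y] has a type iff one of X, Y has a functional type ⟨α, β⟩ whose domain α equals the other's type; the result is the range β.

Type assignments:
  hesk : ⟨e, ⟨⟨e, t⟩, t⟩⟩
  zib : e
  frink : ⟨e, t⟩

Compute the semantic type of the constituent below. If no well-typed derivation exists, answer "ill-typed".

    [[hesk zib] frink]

[hesk zib]: functor hesk : ⟨e, ⟨⟨e, t⟩, t⟩⟩, argument zib : e; result ⟨⟨e, t⟩, t⟩.
[[hesk zib] frink]: functor [hesk zib] : ⟨⟨e, t⟩, t⟩, argument frink : ⟨e, t⟩; result t.

t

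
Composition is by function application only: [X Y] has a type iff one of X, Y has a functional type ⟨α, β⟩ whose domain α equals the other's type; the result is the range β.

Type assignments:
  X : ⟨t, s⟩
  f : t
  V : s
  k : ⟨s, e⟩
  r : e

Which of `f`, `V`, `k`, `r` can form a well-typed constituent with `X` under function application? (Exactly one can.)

f

f — combines: X : ⟨t, s⟩ takes f : t as argument, giving s.
V : s — does not combine with X.
k : ⟨s, e⟩ — does not combine with X.
r : e — does not combine with X.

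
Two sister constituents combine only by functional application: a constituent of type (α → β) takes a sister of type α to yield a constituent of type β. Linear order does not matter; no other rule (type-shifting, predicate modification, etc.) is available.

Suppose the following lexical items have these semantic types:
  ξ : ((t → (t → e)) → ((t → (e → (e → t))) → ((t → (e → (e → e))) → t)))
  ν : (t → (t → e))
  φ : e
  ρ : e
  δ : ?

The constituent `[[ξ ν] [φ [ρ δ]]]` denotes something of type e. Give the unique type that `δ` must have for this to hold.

(e → (e → (((t → (e → (e → t))) → ((t → (e → (e → e))) → t)) → e)))

For [[ξ ν] [φ [ρ δ]]] to have type e with [ξ ν] of type ((t → (e → (e → t))) → ((t → (e → (e → e))) → t)), [φ [ρ δ]] must be the function: [φ [ρ δ]] : (((t → (e → (e → t))) → ((t → (e → (e → e))) → t)) → e).
For [φ [ρ δ]] to have type (((t → (e → (e → t))) → ((t → (e → (e → e))) → t)) → e) with φ of type e, [ρ δ] must be the function: [ρ δ] : (e → (((t → (e → (e → t))) → ((t → (e → (e → e))) → t)) → e)).
For [ρ δ] to have type (e → (((t → (e → (e → t))) → ((t → (e → (e → e))) → t)) → e)) with ρ of type e, δ must be the function: δ : (e → (e → (((t → (e → (e → t))) → ((t → (e → (e → e))) → t)) → e))).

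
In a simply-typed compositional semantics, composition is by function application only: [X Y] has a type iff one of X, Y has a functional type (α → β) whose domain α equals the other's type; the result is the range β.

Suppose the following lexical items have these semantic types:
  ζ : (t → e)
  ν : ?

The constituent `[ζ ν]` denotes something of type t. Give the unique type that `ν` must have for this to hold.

For [ζ ν] to have type t with ζ of type (t → e), ν must be the function: ν : ((t → e) → t).

((t → e) → t)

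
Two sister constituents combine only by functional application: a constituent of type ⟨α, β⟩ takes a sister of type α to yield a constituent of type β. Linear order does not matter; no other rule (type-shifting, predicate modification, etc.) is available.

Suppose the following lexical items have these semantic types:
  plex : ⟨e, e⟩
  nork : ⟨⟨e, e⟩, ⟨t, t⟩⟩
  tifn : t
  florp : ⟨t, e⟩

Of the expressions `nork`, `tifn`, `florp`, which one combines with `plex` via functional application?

nork

nork — combines: nork : ⟨⟨e, e⟩, ⟨t, t⟩⟩ takes plex : ⟨e, e⟩ as argument, giving ⟨t, t⟩.
tifn : t — no; plex wants e, and tifn wants nothing (atomic).
florp : ⟨t, e⟩ — no; plex wants e, and florp wants t.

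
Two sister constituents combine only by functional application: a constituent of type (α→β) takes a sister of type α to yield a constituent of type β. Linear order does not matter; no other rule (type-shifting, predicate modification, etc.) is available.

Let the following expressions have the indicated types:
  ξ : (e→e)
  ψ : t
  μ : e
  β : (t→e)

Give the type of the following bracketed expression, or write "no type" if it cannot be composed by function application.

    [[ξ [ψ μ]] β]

no type

[ψ μ]: t and e cannot combine by function application — type clash.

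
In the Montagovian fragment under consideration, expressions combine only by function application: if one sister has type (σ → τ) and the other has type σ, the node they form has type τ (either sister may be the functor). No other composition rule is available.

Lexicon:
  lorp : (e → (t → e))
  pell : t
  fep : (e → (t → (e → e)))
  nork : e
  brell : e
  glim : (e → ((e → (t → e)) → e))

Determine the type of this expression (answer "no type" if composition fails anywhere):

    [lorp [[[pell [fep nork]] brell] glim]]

e

[fep nork] — fep of type (e → (t → (e → e))) combines with nork of type e: type (t → (e → e)).
[pell [fep nork]] — [fep nork] of type (t → (e → e)) combines with pell of type t: type (e → e).
[[pell [fep nork]] brell] — [pell [fep nork]] of type (e → e) combines with brell of type e: type e.
[[[pell [fep nork]] brell] glim] — glim of type (e → ((e → (t → e)) → e)) combines with [[pell [fep nork]] brell] of type e: type ((e → (t → e)) → e).
[lorp [[[pell [fep nork]] brell] glim]] — [[[pell [fep nork]] brell] glim] of type ((e → (t → e)) → e) combines with lorp of type (e → (t → e)): type e.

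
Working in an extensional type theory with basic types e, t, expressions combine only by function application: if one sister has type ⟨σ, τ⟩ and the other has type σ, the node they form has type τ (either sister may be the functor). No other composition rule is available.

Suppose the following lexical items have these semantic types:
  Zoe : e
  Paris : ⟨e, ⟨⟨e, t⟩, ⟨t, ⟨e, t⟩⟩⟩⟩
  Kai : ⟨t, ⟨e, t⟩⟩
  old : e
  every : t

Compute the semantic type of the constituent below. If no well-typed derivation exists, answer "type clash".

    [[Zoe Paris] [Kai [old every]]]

[Zoe Paris] — Paris of type ⟨e, ⟨⟨e, t⟩, ⟨t, ⟨e, t⟩⟩⟩⟩ combines with Zoe of type e: type ⟨⟨e, t⟩, ⟨t, ⟨e, t⟩⟩⟩.
[old every]: e with t — neither is a function whose domain matches the other; composition fails here.

type clash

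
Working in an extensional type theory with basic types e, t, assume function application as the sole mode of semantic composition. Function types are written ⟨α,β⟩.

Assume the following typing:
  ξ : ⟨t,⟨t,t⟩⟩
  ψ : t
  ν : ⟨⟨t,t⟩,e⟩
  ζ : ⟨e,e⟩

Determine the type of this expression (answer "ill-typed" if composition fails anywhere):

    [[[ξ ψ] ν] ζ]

e

At [ξ ψ], ξ : ⟨t,⟨t,t⟩⟩ takes ψ : t, giving ⟨t,t⟩.
At [[ξ ψ] ν], ν : ⟨⟨t,t⟩,e⟩ takes [ξ ψ] : ⟨t,t⟩, giving e.
At [[[ξ ψ] ν] ζ], ζ : ⟨e,e⟩ takes [[ξ ψ] ν] : e, giving e.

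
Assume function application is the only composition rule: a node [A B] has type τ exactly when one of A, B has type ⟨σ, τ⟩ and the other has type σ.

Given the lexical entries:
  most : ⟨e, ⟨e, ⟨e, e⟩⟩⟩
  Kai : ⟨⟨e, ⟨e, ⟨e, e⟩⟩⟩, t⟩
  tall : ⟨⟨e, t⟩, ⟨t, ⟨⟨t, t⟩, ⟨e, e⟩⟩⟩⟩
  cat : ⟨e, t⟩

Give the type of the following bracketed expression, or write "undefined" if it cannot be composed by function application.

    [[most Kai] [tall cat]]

⟨⟨t, t⟩, ⟨e, e⟩⟩

[most Kai] — Kai of type ⟨⟨e, ⟨e, ⟨e, e⟩⟩⟩, t⟩ combines with most of type ⟨e, ⟨e, ⟨e, e⟩⟩⟩: type t.
[tall cat] — tall of type ⟨⟨e, t⟩, ⟨t, ⟨⟨t, t⟩, ⟨e, e⟩⟩⟩⟩ combines with cat of type ⟨e, t⟩: type ⟨t, ⟨⟨t, t⟩, ⟨e, e⟩⟩⟩.
[[most Kai] [tall cat]] — [tall cat] of type ⟨t, ⟨⟨t, t⟩, ⟨e, e⟩⟩⟩ combines with [most Kai] of type t: type ⟨⟨t, t⟩, ⟨e, e⟩⟩.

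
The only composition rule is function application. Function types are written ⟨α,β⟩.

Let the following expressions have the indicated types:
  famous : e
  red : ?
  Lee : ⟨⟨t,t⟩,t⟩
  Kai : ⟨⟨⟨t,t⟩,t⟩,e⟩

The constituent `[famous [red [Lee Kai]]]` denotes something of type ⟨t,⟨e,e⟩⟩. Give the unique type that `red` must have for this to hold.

⟨e,⟨e,⟨t,⟨e,e⟩⟩⟩⟩

For [famous [red [Lee Kai]]] to have type ⟨t,⟨e,e⟩⟩ with famous of type e, [red [Lee Kai]] must be the function: [red [Lee Kai]] : ⟨e,⟨t,⟨e,e⟩⟩⟩.
For [red [Lee Kai]] to have type ⟨e,⟨t,⟨e,e⟩⟩⟩ with [Lee Kai] of type e, red must be the function: red : ⟨e,⟨e,⟨t,⟨e,e⟩⟩⟩⟩.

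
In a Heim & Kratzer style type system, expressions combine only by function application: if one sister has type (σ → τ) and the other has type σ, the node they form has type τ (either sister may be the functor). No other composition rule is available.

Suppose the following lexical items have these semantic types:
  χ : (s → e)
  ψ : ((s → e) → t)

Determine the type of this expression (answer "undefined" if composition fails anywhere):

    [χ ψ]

t

[χ ψ]: ψ is ((s → e) → t), χ is (s → e); result t.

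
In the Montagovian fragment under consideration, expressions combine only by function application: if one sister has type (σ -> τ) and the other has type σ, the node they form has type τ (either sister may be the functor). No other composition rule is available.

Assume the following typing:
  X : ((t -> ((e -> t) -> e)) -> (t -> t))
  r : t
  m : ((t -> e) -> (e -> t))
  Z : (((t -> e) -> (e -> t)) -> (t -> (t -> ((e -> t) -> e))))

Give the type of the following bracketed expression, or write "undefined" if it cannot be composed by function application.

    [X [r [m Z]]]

(t -> t)

At [m Z], Z : (((t -> e) -> (e -> t)) -> (t -> (t -> ((e -> t) -> e)))) takes m : ((t -> e) -> (e -> t)), giving (t -> (t -> ((e -> t) -> e))).
At [r [m Z]], [m Z] : (t -> (t -> ((e -> t) -> e))) takes r : t, giving (t -> ((e -> t) -> e)).
At [X [r [m Z]]], X : ((t -> ((e -> t) -> e)) -> (t -> t)) takes [r [m Z]] : (t -> ((e -> t) -> e)), giving (t -> t).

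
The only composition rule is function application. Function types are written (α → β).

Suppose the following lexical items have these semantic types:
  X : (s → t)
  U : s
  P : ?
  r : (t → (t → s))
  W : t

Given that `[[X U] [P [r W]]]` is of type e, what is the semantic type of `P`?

((t → s) → (t → e))

[[X U] [P [r W]]] must have type e. The sister [X U] has type t; that is not a function onto e, so [P [r W]] must be the functor, of type (t → e).
[P [r W]] must have type (t → e). The sister [r W] has type (t → s); that is not a function onto (t → e), so P must be the functor, of type ((t → s) → (t → e)).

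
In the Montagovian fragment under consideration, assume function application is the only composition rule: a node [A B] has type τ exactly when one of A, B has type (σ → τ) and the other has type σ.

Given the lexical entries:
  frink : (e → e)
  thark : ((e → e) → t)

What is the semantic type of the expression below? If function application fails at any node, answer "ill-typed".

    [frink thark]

t

[frink thark]: functor thark : ((e → e) → t), argument frink : (e → e); result t.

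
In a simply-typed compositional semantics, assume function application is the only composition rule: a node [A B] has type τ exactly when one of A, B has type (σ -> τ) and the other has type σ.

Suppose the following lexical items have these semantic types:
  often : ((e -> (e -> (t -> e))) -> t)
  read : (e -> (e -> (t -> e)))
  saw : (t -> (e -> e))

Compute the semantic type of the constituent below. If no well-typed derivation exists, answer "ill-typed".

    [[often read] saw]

(e -> e)

[often read] — often of type ((e -> (e -> (t -> e))) -> t) combines with read of type (e -> (e -> (t -> e))): type t.
[[often read] saw] — saw of type (t -> (e -> e)) combines with [often read] of type t: type (e -> e).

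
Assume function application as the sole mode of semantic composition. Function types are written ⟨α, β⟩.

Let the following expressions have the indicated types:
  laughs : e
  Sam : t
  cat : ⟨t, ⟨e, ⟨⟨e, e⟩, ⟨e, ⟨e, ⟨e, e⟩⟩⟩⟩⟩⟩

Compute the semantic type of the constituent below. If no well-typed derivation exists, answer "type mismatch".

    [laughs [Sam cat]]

[Sam cat] — cat of type ⟨t, ⟨e, ⟨⟨e, e⟩, ⟨e, ⟨e, ⟨e, e⟩⟩⟩⟩⟩⟩ combines with Sam of type t: type ⟨e, ⟨⟨e, e⟩, ⟨e, ⟨e, ⟨e, e⟩⟩⟩⟩⟩.
[laughs [Sam cat]] — [Sam cat] of type ⟨e, ⟨⟨e, e⟩, ⟨e, ⟨e, ⟨e, e⟩⟩⟩⟩⟩ combines with laughs of type e: type ⟨⟨e, e⟩, ⟨e, ⟨e, ⟨e, e⟩⟩⟩⟩.

⟨⟨e, e⟩, ⟨e, ⟨e, ⟨e, e⟩⟩⟩⟩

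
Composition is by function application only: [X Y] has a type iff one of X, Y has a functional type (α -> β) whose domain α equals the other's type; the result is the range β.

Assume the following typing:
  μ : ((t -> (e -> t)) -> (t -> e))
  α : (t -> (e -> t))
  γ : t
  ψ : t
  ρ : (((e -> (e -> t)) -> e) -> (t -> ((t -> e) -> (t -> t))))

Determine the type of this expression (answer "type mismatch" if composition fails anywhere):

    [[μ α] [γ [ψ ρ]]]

type mismatch

[μ α] — μ of type ((t -> (e -> t)) -> (t -> e)) combines with α of type (t -> (e -> t)): type (t -> e).
[ψ ρ]: t with (((e -> (e -> t)) -> e) -> (t -> ((t -> e) -> (t -> t)))) — neither is a function whose domain matches the other; composition fails here.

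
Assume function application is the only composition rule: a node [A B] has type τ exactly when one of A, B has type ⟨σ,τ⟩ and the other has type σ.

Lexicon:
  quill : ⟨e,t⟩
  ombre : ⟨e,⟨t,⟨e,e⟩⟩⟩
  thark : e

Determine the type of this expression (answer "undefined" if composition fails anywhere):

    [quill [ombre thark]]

undefined

[ombre thark] — ombre of type ⟨e,⟨t,⟨e,e⟩⟩⟩ combines with thark of type e: type ⟨t,⟨e,e⟩⟩.
At [quill [ombre thark]]: neither ⟨e,t⟩ nor ⟨t,⟨e,e⟩⟩ can take the other as argument; the node is ill-typed.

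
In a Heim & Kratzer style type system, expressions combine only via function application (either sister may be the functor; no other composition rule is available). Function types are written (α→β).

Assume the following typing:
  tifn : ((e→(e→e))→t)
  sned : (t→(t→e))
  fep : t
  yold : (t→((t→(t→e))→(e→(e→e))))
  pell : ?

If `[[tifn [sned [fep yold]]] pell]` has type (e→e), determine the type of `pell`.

(t→(e→e))

For [[tifn [sned [fep yold]]] pell] to have type (e→e) with [tifn [sned [fep yold]]] of type t, pell must be the function: pell : (t→(e→e)).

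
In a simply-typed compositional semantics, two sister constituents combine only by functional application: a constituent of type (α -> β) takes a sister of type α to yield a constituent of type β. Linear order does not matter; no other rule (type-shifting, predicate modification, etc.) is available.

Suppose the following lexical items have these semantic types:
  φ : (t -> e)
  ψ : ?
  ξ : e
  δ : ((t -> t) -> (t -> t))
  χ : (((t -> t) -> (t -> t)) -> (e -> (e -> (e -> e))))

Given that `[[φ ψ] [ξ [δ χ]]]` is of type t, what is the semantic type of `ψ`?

For [[φ ψ] [ξ [δ χ]]] to have type t with [ξ [δ χ]] of type (e -> (e -> e)), [φ ψ] must be the function: [φ ψ] : ((e -> (e -> e)) -> t).
For [φ ψ] to have type ((e -> (e -> e)) -> t) with φ of type (t -> e), ψ must be the function: ψ : ((t -> e) -> ((e -> (e -> e)) -> t)).

((t -> e) -> ((e -> (e -> e)) -> t))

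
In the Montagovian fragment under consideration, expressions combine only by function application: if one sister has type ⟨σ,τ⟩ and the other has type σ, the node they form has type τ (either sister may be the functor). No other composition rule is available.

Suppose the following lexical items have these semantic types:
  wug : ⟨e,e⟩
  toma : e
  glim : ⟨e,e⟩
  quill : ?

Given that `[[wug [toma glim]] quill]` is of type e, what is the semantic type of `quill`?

[[wug [toma glim]] quill] must have type e. The sister [wug [toma glim]] has type e; that is not a function onto e, so quill must be the functor, of type ⟨e,e⟩.

⟨e,e⟩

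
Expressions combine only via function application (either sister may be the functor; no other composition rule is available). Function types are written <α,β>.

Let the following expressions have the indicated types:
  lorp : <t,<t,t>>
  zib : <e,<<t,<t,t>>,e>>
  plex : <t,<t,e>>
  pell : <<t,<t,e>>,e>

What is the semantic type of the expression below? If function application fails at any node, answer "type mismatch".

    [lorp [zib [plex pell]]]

[plex pell]: pell is <<t,<t,e>>,e>, plex is <t,<t,e>>; result e.
[zib [plex pell]]: zib is <e,<<t,<t,t>>,e>>, [plex pell] is e; result <<t,<t,t>>,e>.
[lorp [zib [plex pell]]]: [zib [plex pell]] is <<t,<t,t>>,e>, lorp is <t,<t,t>>; result e.

e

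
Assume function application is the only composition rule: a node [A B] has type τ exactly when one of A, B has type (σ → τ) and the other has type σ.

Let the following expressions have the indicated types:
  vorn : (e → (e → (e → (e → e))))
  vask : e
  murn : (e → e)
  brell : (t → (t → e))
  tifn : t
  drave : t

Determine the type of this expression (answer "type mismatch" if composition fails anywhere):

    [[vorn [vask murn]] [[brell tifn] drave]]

[vask murn]: functor murn : (e → e), argument vask : e; result e.
[vorn [vask murn]]: functor vorn : (e → (e → (e → (e → e)))), argument [vask murn] : e; result (e → (e → (e → e))).
[brell tifn]: functor brell : (t → (t → e)), argument tifn : t; result (t → e).
[[brell tifn] drave]: functor [brell tifn] : (t → e), argument drave : t; result e.
[[vorn [vask murn]] [[brell tifn] drave]]: functor [vorn [vask murn]] : (e → (e → (e → e))), argument [[brell tifn] drave] : e; result (e → (e → e)).

(e → (e → e))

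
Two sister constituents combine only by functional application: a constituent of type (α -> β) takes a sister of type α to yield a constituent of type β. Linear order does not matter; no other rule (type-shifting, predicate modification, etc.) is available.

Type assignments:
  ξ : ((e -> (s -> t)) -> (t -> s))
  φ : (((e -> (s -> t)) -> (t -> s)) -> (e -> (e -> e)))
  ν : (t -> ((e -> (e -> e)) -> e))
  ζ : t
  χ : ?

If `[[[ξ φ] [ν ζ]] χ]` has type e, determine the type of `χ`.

[[[ξ φ] [ν ζ]] χ] is required to be e. [[ξ φ] [ν ζ]] : e cannot yield e as functor, so χ : (e -> e).

(e -> e)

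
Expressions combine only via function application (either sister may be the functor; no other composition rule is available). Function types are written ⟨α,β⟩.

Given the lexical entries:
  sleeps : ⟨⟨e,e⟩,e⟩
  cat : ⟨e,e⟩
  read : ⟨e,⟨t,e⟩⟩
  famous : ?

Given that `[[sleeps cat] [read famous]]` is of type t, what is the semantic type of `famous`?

⟨⟨e,⟨t,e⟩⟩,⟨e,t⟩⟩

For [[sleeps cat] [read famous]] to have type t with [sleeps cat] of type e, [read famous] must be the function: [read famous] : ⟨e,t⟩.
For [read famous] to have type ⟨e,t⟩ with read of type ⟨e,⟨t,e⟩⟩, famous must be the function: famous : ⟨⟨e,⟨t,e⟩⟩,⟨e,t⟩⟩.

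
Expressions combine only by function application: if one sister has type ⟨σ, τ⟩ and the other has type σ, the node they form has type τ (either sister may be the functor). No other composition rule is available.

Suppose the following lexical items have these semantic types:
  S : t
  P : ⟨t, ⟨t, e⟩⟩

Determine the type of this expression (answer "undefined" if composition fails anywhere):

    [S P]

⟨t, e⟩

[S P]: P is ⟨t, ⟨t, e⟩⟩, S is t; result ⟨t, e⟩.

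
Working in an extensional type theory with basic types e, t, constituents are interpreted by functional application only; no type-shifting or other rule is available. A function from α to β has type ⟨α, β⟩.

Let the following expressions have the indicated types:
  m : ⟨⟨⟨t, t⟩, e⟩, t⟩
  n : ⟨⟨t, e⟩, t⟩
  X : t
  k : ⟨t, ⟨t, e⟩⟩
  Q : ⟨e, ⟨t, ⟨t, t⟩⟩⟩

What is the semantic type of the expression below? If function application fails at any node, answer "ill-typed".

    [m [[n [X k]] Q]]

ill-typed

[X k] — k of type ⟨t, ⟨t, e⟩⟩ combines with X of type t: type ⟨t, e⟩.
[n [X k]] — n of type ⟨⟨t, e⟩, t⟩ combines with [X k] of type ⟨t, e⟩: type t.
[[n [X k]] Q]: t and ⟨e, ⟨t, ⟨t, t⟩⟩⟩ cannot combine by function application — type clash.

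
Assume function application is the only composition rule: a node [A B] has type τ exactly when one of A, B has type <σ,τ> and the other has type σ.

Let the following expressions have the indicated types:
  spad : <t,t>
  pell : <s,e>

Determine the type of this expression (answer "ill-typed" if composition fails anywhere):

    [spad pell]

[spad pell]: <t,t> with <s,e> — neither is a function whose domain matches the other; composition fails here.

ill-typed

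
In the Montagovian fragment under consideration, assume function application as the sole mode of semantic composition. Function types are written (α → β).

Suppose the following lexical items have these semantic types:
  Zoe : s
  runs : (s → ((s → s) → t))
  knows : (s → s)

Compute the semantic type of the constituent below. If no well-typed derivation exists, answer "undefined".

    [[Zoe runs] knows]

t

[Zoe runs]: runs is (s → ((s → s) → t)), Zoe is s; result ((s → s) → t).
[[Zoe runs] knows]: [Zoe runs] is ((s → s) → t), knows is (s → s); result t.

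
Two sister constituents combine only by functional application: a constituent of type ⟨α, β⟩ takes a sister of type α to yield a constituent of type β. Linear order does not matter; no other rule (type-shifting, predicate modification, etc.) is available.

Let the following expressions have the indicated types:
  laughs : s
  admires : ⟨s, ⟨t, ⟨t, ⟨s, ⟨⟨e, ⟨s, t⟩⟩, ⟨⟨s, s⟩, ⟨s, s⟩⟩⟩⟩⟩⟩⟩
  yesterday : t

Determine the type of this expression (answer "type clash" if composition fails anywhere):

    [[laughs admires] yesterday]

[laughs admires]: admires is ⟨s, ⟨t, ⟨t, ⟨s, ⟨⟨e, ⟨s, t⟩⟩, ⟨⟨s, s⟩, ⟨s, s⟩⟩⟩⟩⟩⟩⟩, laughs is s; result ⟨t, ⟨t, ⟨s, ⟨⟨e, ⟨s, t⟩⟩, ⟨⟨s, s⟩, ⟨s, s⟩⟩⟩⟩⟩⟩.
[[laughs admires] yesterday]: [laughs admires] is ⟨t, ⟨t, ⟨s, ⟨⟨e, ⟨s, t⟩⟩, ⟨⟨s, s⟩, ⟨s, s⟩⟩⟩⟩⟩⟩, yesterday is t; result ⟨t, ⟨s, ⟨⟨e, ⟨s, t⟩⟩, ⟨⟨s, s⟩, ⟨s, s⟩⟩⟩⟩⟩.

⟨t, ⟨s, ⟨⟨e, ⟨s, t⟩⟩, ⟨⟨s, s⟩, ⟨s, s⟩⟩⟩⟩⟩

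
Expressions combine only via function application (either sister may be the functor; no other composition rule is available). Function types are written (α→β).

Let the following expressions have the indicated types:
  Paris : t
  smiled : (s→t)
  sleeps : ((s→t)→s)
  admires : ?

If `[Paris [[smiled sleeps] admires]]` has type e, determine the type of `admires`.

(s→(t→e))

For [Paris [[smiled sleeps] admires]] to have type e with Paris of type t, [[smiled sleeps] admires] must be the function: [[smiled sleeps] admires] : (t→e).
For [[smiled sleeps] admires] to have type (t→e) with [smiled sleeps] of type s, admires must be the function: admires : (s→(t→e)).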